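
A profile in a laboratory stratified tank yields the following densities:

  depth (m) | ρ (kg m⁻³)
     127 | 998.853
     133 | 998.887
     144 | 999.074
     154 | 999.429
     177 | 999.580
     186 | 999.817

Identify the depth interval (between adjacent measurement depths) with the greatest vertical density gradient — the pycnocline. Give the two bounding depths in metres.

144–154 m

Compute the density gradient over each adjacent pair:
  127–133 m: Δρ/Δz = 0.034/6 = 5.7 × 10⁻³ kg m⁻⁴
  133–144 m: Δρ/Δz = 0.187/11 = 0.017 kg m⁻⁴
  144–154 m: Δρ/Δz = 0.355/10 = 0.035 kg m⁻⁴
  154–177 m: Δρ/Δz = 0.151/23 = 6.6 × 10⁻³ kg m⁻⁴
  177–186 m: Δρ/Δz = 0.237/9 = 0.026 kg m⁻⁴
The largest gradient is in the 144–154 m interval — the pycnocline.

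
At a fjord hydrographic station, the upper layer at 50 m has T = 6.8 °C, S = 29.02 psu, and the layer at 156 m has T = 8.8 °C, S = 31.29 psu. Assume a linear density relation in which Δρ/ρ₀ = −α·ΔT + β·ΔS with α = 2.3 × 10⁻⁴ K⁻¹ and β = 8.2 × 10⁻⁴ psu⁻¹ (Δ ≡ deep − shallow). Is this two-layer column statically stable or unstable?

ΔT = 8.8 − 6.8 = +2.0 K and ΔS = 31.29 − 29.02 = +2.27 psu (deep − shallow).
−αΔT = -4.60 × 10⁻⁴; βΔS = 1.8614 × 10⁻³; sum Δρ/ρ₀ = 1.4014 × 10⁻³.
Δρ/ρ₀ > 0, so Δρ > 0: deeper water is denser → statically stable.

stable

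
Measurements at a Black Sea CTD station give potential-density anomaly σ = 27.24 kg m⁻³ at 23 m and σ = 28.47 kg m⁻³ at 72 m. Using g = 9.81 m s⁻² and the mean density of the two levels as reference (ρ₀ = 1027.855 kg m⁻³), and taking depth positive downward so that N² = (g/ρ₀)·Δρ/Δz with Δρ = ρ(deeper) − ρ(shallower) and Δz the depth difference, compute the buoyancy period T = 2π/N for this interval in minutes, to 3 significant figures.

6.77 min

Δρ = 1028.47 − 1027.24 = 1.23 kg m⁻³ over Δz = 72 − 23 = 49 m.
N² = (9.81/1027.855) × (1.23/49) = 2.3958 × 10⁻⁴ s⁻².
N = √(2.3958 × 10⁻⁴) = 0.015478 rad s⁻¹, so T = 2π/N = 405.94 s = 6.7657 min ≈ 6.77 min.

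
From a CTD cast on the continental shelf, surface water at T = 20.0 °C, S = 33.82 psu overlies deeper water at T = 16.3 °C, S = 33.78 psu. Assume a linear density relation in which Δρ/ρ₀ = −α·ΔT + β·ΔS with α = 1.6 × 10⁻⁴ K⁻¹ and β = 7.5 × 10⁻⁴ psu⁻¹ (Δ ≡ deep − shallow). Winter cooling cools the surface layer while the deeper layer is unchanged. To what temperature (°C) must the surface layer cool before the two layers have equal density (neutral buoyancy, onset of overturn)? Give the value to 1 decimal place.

Neutral buoyancy requires Δρ = 0, i.e. −α(T_deep − T_surf′) + β(S_deep − S_surf) = 0.
T_surf′ = T_deep − (β/α)·ΔS = 16.3 − (7.5 × 10⁻⁴/1.6 × 10⁻⁴)·(-0.04) = 16.488 °C.
Cooling required: 20.0 − (16.488) = 3.512 °C.

16.5 °C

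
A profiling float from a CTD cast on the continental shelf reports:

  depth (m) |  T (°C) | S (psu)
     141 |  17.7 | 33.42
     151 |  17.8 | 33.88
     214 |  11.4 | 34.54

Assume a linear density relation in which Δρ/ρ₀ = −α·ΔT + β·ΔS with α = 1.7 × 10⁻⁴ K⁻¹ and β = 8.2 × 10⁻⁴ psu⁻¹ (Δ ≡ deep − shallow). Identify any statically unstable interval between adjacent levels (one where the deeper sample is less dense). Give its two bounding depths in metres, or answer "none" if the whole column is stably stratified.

Evaluate Δρ/ρ₀ = −αΔT + βΔS across each adjacent pair:
  141–151 m: −αΔT+βΔS = −(1.7 × 10⁻⁴)(+0.1)+(8.2 × 10⁻⁴)(+0.46) = 3.6 × 10⁻⁴ → stable
  151–214 m: −αΔT+βΔS = −(1.7 × 10⁻⁴)(-6.4)+(8.2 × 10⁻⁴)(+0.66) = 1.6 × 10⁻³ → stable
Every interval has Δρ > 0: the column is stably stratified throughout.

none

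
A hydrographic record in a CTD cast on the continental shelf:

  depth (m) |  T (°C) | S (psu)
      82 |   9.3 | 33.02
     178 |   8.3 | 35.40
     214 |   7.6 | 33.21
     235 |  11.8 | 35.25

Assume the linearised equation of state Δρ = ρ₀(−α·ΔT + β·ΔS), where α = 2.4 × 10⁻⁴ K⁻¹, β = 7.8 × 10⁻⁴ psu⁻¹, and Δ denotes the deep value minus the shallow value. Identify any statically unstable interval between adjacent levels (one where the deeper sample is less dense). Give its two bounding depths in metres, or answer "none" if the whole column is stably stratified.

Evaluate Δρ/ρ₀ = −αΔT + βΔS across each adjacent pair:
  82–178 m: −αΔT+βΔS = −(2.4 × 10⁻⁴)(-1.0)+(7.8 × 10⁻⁴)(+2.38) = 2.1 × 10⁻³ → stable
  178–214 m: −αΔT+βΔS = −(2.4 × 10⁻⁴)(-0.7)+(7.8 × 10⁻⁴)(-2.19) = -1.5 × 10⁻³ → UNSTABLE
  214–235 m: −αΔT+βΔS = −(2.4 × 10⁻⁴)(+4.2)+(7.8 × 10⁻⁴)(+2.04) = 5.8 × 10⁻⁴ → stable
The 178–214 m interval has Δρ < 0: lighter water underlies denser water.

178–214 m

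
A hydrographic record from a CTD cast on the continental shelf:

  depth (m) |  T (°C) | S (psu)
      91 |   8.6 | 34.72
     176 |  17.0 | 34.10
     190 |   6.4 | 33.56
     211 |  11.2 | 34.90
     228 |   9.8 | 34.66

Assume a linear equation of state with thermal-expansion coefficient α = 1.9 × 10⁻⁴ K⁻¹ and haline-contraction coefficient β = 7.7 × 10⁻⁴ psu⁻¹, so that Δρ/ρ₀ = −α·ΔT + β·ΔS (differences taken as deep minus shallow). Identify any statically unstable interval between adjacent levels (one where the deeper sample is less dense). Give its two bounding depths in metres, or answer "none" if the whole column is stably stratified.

Evaluate Δρ/ρ₀ = −αΔT + βΔS across each adjacent pair:
  91–176 m: −αΔT+βΔS = −(1.9 × 10⁻⁴)(+8.4)+(7.7 × 10⁻⁴)(-0.62) = -2.1 × 10⁻³ → UNSTABLE
  176–190 m: −αΔT+βΔS = −(1.9 × 10⁻⁴)(-10.6)+(7.7 × 10⁻⁴)(-0.54) = 1.6 × 10⁻³ → stable
  190–211 m: −αΔT+βΔS = −(1.9 × 10⁻⁴)(+4.8)+(7.7 × 10⁻⁴)(+1.34) = 1.2 × 10⁻⁴ → stable
  211–228 m: −αΔT+βΔS = −(1.9 × 10⁻⁴)(-1.4)+(7.7 × 10⁻⁴)(-0.24) = 8.1 × 10⁻⁵ → stable
The 91–176 m interval has Δρ < 0: lighter water underlies denser water.

91–176 m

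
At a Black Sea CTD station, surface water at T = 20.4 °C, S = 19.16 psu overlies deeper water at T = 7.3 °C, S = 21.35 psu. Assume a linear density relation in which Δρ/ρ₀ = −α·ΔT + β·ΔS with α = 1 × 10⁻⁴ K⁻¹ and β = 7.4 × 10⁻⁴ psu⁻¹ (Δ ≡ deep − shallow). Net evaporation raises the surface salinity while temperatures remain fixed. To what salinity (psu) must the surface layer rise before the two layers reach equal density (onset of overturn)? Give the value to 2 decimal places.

23.12 psu

Neutral buoyancy requires −α(T_deep − T_surf) + β(S_deep − S_surf′) = 0.
S_surf′ = S_deep − (α/β)·ΔT = 21.35 − (1 × 10⁻⁴/7.4 × 10⁻⁴)·(-13.1) = 23.1203 psu.
Increase required: 23.1203 − 19.16 = 3.9603 psu.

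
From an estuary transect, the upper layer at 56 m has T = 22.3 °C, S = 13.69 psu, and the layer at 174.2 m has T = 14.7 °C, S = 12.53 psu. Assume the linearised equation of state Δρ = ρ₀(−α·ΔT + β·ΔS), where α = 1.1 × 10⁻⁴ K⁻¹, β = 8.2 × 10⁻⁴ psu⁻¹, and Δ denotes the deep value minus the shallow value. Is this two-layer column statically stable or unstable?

unstable

ΔT = 14.7 − 22.3 = -7.6 K and ΔS = 12.53 − 13.69 = -1.16 psu (deep − shallow).
−αΔT = 8.36 × 10⁻⁴; βΔS = -9.512 × 10⁻⁴; sum Δρ/ρ₀ = -1.152 × 10⁻⁴.
Δρ/ρ₀ < 0, so Δρ < 0: deeper water is lighter → statically unstable; the column would overturn.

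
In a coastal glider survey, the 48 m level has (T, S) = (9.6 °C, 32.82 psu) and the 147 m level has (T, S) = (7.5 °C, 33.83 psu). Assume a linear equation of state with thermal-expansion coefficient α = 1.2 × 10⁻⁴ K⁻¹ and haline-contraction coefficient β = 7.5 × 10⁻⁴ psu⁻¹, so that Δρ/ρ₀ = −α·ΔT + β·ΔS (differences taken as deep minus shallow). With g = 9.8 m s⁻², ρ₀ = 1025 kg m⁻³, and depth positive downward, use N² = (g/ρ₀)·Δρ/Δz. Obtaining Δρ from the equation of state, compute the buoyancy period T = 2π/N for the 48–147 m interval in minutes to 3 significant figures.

10.5 min

ΔT = -2.1 K, ΔS = +1.01 psu (deep − shallow).
Δρ/ρ₀ = −αΔT + βΔS = 2.52 × 10⁻⁴ + 7.575 × 10⁻⁴ = 1.0095 × 10⁻³, so Δρ ≈ 1.035 kg m⁻³.
N² = (g/ρ₀)·Δρ/Δz = g·(Δρ/ρ₀)/Δz = 9.8 × 1.0095 × 10⁻³ / 99 = 9.9930 × 10⁻⁵ s⁻².
N = √(9.9930 × 10⁻⁵) = 9.9965 × 10⁻³ rad s⁻¹ → T = 2π/N = 628.54 s = 10.476 min ≈ 10.5 min.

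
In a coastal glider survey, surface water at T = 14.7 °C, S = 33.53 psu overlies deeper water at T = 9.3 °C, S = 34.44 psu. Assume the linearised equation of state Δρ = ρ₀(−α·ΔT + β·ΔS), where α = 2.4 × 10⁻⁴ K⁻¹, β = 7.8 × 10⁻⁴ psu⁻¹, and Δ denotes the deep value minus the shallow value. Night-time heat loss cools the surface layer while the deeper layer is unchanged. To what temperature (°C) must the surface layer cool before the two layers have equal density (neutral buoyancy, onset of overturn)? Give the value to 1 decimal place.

6.3 °C

Neutral buoyancy requires Δρ = 0, i.e. −α(T_deep − T_surf′) + β(S_deep − S_surf) = 0.
T_surf′ = T_deep − (β/α)·ΔS = 9.3 − (7.8 × 10⁻⁴/2.4 × 10⁻⁴)·(+0.91) = 6.343 °C.
Cooling required: 14.7 − (6.343) = 8.357 °C.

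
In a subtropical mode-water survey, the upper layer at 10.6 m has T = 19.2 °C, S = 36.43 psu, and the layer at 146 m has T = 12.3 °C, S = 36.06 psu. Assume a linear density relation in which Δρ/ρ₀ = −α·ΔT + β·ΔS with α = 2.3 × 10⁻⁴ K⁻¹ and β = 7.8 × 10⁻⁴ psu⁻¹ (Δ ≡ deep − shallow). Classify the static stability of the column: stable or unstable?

stable

ΔT = 12.3 − 19.2 = -6.9 K and ΔS = 36.06 − 36.43 = -0.37 psu (deep − shallow).
−αΔT = 1.587 × 10⁻³; βΔS = -2.886 × 10⁻⁴; sum Δρ/ρ₀ = 1.2984 × 10⁻³.
Δρ/ρ₀ > 0, so Δρ > 0: deeper water is denser → statically stable.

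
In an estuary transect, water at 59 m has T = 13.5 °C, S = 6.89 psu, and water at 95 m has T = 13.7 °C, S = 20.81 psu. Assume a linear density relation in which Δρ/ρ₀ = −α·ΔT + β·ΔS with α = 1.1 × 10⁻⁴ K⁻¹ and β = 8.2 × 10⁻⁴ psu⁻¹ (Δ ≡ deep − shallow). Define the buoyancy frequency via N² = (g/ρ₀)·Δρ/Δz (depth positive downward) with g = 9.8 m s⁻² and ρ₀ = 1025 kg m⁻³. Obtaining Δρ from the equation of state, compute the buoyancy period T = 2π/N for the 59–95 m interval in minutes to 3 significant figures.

1.88 min

ΔT = +0.2 K, ΔS = +13.92 psu (deep − shallow).
Δρ/ρ₀ = −αΔT + βΔS = -2.20 × 10⁻⁵ + 0.0114144 = 0.0113924, so Δρ ≈ 11.68 kg m⁻³.
N² = (g/ρ₀)·Δρ/Δz = g·(Δρ/ρ₀)/Δz = 9.8 × 0.0113924 / 36 = 3.1013 × 10⁻³ s⁻².
N = √(3.1013 × 10⁻³) = 0.055689 rad s⁻¹ → T = 2π/N = 112.83 s = 1.8805 min ≈ 1.88 min.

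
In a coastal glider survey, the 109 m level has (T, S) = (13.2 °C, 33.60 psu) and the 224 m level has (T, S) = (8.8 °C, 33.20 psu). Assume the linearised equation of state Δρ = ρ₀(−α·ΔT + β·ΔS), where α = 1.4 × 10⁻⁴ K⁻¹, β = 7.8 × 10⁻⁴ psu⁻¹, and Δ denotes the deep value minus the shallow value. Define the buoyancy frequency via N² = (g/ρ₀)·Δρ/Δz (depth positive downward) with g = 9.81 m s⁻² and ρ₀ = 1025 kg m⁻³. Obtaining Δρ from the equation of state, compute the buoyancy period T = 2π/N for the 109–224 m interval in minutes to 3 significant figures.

20.6 min

ΔT = -4.4 K, ΔS = -0.40 psu (deep − shallow).
Δρ/ρ₀ = −αΔT + βΔS = 6.16 × 10⁻⁴ − 3.12 × 10⁻⁴ = 3.04 × 10⁻⁴, so Δρ ≈ 0.3116 kg m⁻³.
N² = (g/ρ₀)·Δρ/Δz = g·(Δρ/ρ₀)/Δz = 9.81 × 3.04 × 10⁻⁴ / 115 = 2.5933 × 10⁻⁵ s⁻².
N = √(2.5933 × 10⁻⁵) = 5.0924 × 10⁻³ rad s⁻¹ → T = 2π/N = 1.2338 × 10³ s = 20.563 min ≈ 20.6 min.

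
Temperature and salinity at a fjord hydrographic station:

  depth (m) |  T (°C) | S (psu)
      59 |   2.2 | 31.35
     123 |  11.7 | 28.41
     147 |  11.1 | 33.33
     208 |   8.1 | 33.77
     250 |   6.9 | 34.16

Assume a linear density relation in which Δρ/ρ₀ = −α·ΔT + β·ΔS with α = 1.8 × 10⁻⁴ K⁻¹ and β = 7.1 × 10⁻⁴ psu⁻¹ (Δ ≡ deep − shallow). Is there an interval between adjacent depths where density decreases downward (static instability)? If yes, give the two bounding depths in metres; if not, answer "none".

Evaluate Δρ/ρ₀ = −αΔT + βΔS across each adjacent pair:
  59–123 m: −αΔT+βΔS = −(1.8 × 10⁻⁴)(+9.5)+(7.1 × 10⁻⁴)(-2.94) = -3.8 × 10⁻³ → UNSTABLE
  123–147 m: −αΔT+βΔS = −(1.8 × 10⁻⁴)(-0.6)+(7.1 × 10⁻⁴)(+4.92) = 3.6 × 10⁻³ → stable
  147–208 m: −αΔT+βΔS = −(1.8 × 10⁻⁴)(-3.0)+(7.1 × 10⁻⁴)(+0.44) = 8.5 × 10⁻⁴ → stable
  208–250 m: −αΔT+βΔS = −(1.8 × 10⁻⁴)(-1.2)+(7.1 × 10⁻⁴)(+0.39) = 4.9 × 10⁻⁴ → stable
The 59–123 m interval has Δρ < 0: lighter water underlies denser water.

59–123 m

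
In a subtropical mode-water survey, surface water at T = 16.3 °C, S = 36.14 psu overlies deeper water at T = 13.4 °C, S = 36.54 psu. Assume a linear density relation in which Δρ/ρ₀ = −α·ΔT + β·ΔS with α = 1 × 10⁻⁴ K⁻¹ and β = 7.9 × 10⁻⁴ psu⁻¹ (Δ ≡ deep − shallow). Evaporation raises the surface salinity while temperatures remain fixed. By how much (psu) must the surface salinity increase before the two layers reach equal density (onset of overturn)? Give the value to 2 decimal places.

Neutral buoyancy requires −α(T_deep − T_surf) + β(S_deep − S_surf′) = 0.
S_surf′ = S_deep − (α/β)·ΔT = 36.54 − (1 × 10⁻⁴/7.9 × 10⁻⁴)·(-2.9) = 36.9071 psu.
Increase required: 36.9071 − 36.14 = 0.7671 psu.

0.77 psu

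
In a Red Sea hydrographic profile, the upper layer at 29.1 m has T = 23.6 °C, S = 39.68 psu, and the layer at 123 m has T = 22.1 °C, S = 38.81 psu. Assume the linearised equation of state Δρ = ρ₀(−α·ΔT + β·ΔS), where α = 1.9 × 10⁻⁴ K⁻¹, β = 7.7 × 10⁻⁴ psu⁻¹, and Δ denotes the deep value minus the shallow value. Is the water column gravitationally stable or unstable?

unstable

ΔT = 22.1 − 23.6 = -1.5 K and ΔS = 38.81 − 39.68 = -0.87 psu (deep − shallow).
−αΔT = 2.85 × 10⁻⁴; βΔS = -6.699 × 10⁻⁴; sum Δρ/ρ₀ = -3.849 × 10⁻⁴.
Δρ/ρ₀ < 0, so Δρ < 0: deeper water is lighter → statically unstable; the column would overturn.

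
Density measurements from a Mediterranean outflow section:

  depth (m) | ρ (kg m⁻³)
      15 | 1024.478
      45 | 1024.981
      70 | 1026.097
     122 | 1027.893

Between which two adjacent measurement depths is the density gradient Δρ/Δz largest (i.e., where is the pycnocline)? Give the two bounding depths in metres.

Compute the density gradient over each adjacent pair:
  15–45 m: Δρ/Δz = 0.503/30 = 0.017 kg m⁻⁴
  45–70 m: Δρ/Δz = 1.116/25 = 0.045 kg m⁻⁴
  70–122 m: Δρ/Δz = 1.796/52 = 0.035 kg m⁻⁴
The largest gradient is in the 45–70 m interval — the pycnocline.

45–70 m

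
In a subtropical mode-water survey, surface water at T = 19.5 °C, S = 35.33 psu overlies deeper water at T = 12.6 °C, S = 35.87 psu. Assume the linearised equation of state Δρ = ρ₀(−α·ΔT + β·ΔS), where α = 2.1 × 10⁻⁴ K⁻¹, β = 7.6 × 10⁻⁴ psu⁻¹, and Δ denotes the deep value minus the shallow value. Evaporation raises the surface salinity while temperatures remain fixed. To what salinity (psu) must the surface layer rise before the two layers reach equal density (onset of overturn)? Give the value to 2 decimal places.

Neutral buoyancy requires −α(T_deep − T_surf) + β(S_deep − S_surf′) = 0.
S_surf′ = S_deep − (α/β)·ΔT = 35.87 − (2.1 × 10⁻⁴/7.6 × 10⁻⁴)·(-6.9) = 37.7766 psu.
Increase required: 37.7766 − 35.33 = 2.4466 psu.

37.78 psu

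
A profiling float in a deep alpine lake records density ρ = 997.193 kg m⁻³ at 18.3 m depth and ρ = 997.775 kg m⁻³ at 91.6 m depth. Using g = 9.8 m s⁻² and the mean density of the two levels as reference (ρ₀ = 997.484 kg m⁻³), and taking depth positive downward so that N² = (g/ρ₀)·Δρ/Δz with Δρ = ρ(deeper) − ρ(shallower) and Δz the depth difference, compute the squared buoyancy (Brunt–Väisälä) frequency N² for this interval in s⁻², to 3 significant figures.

Δρ = 997.775 − 997.193 = 0.582 kg m⁻³ over Δz = 91.6 − 18.3 = 73.3 m.
N² = (9.8/997.484) × (0.582/73.3) = 7.8008 × 10⁻⁵ s⁻² ≈ 7.80 × 10⁻⁵ s⁻².
Since Δρ > 0 the layer is stably stratified.

7.80 × 10⁻⁵ s⁻²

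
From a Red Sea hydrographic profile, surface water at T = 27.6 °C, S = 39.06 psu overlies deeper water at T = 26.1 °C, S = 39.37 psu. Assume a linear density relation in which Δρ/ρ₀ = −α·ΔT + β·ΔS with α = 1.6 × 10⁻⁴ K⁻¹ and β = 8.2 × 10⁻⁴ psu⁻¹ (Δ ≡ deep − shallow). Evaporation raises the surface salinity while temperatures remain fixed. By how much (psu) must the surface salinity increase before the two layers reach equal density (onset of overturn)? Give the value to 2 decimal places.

0.60 psu

Neutral buoyancy requires −α(T_deep − T_surf) + β(S_deep − S_surf′) = 0.
S_surf′ = S_deep − (α/β)·ΔT = 39.37 − (1.6 × 10⁻⁴/8.2 × 10⁻⁴)·(-1.5) = 39.6627 psu.
Increase required: 39.6627 − 39.06 = 0.6027 psu.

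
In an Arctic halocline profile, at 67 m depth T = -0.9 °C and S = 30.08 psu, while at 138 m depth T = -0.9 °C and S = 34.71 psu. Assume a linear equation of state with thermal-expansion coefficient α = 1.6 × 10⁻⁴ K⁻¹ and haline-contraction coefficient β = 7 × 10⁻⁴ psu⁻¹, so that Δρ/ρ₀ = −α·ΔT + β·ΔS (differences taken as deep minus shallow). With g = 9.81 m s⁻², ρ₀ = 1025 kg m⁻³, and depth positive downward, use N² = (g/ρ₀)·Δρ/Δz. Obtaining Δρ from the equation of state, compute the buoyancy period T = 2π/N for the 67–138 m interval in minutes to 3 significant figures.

ΔT = +0.0 K, ΔS = +4.63 psu (deep − shallow).
Δρ/ρ₀ = −αΔT + βΔS = 0 + 3.241 × 10⁻³ = 3.241 × 10⁻³, so Δρ ≈ 3.322 kg m⁻³.
N² = (g/ρ₀)·Δρ/Δz = g·(Δρ/ρ₀)/Δz = 9.81 × 3.241 × 10⁻³ / 71 = 4.4781 × 10⁻⁴ s⁻².
N = √(4.4781 × 10⁻⁴) = 0.021162 rad s⁻¹ → T = 2π/N = 296.91 s = 4.9485 min ≈ 4.95 min.

4.95 min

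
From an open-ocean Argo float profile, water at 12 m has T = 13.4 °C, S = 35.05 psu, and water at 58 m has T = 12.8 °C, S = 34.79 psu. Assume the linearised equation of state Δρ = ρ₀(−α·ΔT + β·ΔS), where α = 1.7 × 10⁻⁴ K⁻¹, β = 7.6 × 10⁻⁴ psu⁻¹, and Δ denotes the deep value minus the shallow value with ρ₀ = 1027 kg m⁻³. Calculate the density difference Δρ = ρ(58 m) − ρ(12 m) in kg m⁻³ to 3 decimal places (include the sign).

ΔT = -0.6 K, ΔS = -0.26 psu (deep − shallow).
Δρ/ρ₀ = −(1.7 × 10⁻⁴)(-0.6) + (7.6 × 10⁻⁴)(-0.26) = -9.56 × 10⁻⁵.
Δρ = 1027 × (-9.56 × 10⁻⁵) = -0.098 kg m⁻³.
Negative Δρ: lighter below, statically unstable.

-0.098 kg m⁻³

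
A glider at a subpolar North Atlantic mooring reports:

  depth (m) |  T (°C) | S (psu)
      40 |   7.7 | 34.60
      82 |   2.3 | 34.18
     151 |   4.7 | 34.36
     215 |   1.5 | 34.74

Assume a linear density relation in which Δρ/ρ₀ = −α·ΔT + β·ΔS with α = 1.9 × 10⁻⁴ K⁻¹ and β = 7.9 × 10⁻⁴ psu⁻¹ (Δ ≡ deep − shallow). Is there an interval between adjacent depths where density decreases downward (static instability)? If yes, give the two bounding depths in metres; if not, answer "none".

Evaluate Δρ/ρ₀ = −αΔT + βΔS across each adjacent pair:
  40–82 m: −αΔT+βΔS = −(1.9 × 10⁻⁴)(-5.4)+(7.9 × 10⁻⁴)(-0.42) = 6.9 × 10⁻⁴ → stable
  82–151 m: −αΔT+βΔS = −(1.9 × 10⁻⁴)(+2.4)+(7.9 × 10⁻⁴)(+0.18) = -3.1 × 10⁻⁴ → UNSTABLE
  151–215 m: −αΔT+βΔS = −(1.9 × 10⁻⁴)(-3.2)+(7.9 × 10⁻⁴)(+0.38) = 9.1 × 10⁻⁴ → stable
The 82–151 m interval has Δρ < 0: lighter water underlies denser water.

82–151 m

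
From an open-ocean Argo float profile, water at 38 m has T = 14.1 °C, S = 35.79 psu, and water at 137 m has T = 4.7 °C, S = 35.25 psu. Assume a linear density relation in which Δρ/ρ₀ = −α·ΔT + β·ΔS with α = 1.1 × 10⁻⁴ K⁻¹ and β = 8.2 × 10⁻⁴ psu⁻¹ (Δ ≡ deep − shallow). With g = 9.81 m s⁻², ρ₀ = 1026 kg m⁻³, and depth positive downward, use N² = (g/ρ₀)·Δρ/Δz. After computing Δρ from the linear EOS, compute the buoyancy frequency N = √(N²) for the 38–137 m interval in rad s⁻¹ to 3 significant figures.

ΔT = -9.4 K, ΔS = -0.54 psu (deep − shallow).
Δρ/ρ₀ = −αΔT + βΔS = 1.034 × 10⁻³ − 4.428 × 10⁻⁴ = 5.912 × 10⁻⁴, so Δρ ≈ 0.6066 kg m⁻³.
N² = (g/ρ₀)·Δρ/Δz = g·(Δρ/ρ₀)/Δz = 9.81 × 5.912 × 10⁻⁴ / 99 = 5.8583 × 10⁻⁵ s⁻².
N = √(5.8583 × 10⁻⁵) = 7.6540 × 10⁻³ rad s⁻¹ ≈ 7.65 × 10⁻³ rad s⁻¹.

7.65 × 10⁻³ rad s⁻¹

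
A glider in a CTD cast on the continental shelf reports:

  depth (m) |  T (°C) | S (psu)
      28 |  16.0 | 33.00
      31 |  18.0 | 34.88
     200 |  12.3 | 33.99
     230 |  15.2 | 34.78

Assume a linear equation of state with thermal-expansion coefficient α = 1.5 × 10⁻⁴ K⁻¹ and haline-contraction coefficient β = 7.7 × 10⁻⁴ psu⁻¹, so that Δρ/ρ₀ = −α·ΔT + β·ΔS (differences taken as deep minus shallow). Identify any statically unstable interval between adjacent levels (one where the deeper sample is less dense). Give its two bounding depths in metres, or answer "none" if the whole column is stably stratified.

none

Evaluate Δρ/ρ₀ = −αΔT + βΔS across each adjacent pair:
  28–31 m: −αΔT+βΔS = −(1.5 × 10⁻⁴)(+2.0)+(7.7 × 10⁻⁴)(+1.88) = 1.1 × 10⁻³ → stable
  31–200 m: −αΔT+βΔS = −(1.5 × 10⁻⁴)(-5.7)+(7.7 × 10⁻⁴)(-0.89) = 1.7 × 10⁻⁴ → stable
  200–230 m: −αΔT+βΔS = −(1.5 × 10⁻⁴)(+2.9)+(7.7 × 10⁻⁴)(+0.79) = 1.7 × 10⁻⁴ → stable
Every interval has Δρ > 0: the column is stably stratified throughout.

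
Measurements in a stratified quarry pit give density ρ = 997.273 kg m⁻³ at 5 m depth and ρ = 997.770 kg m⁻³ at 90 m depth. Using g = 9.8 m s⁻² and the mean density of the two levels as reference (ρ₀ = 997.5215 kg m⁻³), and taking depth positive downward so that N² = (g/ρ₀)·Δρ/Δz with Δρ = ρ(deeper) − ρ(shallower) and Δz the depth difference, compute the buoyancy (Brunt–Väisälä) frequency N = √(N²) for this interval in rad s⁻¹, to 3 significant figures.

Δρ = 997.770 − 997.273 = 0.497 kg m⁻³ over Δz = 90 − 5 = 85 m.
N² = (9.8/997.5215) × (0.497/85) = 5.7444 × 10⁻⁵ s⁻².
N = √(5.7444 × 10⁻⁵) = 7.5792 × 10⁻³ rad s⁻¹ ≈ 7.58 × 10⁻³ rad s⁻¹.
Since Δρ > 0 the layer is stably stratified.

7.58 × 10⁻³ rad s⁻¹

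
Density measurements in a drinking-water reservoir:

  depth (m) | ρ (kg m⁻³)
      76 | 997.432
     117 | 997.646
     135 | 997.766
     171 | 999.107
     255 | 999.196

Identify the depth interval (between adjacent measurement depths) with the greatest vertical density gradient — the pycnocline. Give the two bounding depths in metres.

Compute the density gradient over each adjacent pair:
  76–117 m: Δρ/Δz = 0.214/41 = 5.2 × 10⁻³ kg m⁻⁴
  117–135 m: Δρ/Δz = 0.120/18 = 6.7 × 10⁻³ kg m⁻⁴
  135–171 m: Δρ/Δz = 1.341/36 = 0.037 kg m⁻⁴
  171–255 m: Δρ/Δz = 0.089/84 = 1.1 × 10⁻³ kg m⁻⁴
The largest gradient is in the 135–171 m interval — the pycnocline.

135–171 m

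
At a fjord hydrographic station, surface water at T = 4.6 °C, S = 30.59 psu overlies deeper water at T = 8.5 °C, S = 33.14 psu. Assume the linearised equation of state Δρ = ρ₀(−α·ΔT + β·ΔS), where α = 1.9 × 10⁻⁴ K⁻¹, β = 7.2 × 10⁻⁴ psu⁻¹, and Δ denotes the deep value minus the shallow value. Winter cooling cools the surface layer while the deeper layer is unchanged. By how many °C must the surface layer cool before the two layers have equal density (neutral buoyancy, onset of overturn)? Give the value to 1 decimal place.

Neutral buoyancy requires Δρ = 0, i.e. −α(T_deep − T_surf′) + β(S_deep − S_surf) = 0.
T_surf′ = T_deep − (β/α)·ΔS = 8.5 − (7.2 × 10⁻⁴/1.9 × 10⁻⁴)·(+2.55) = -1.163 °C.
Cooling required: 4.6 − (-1.163) = 5.763 °C.

5.8 °C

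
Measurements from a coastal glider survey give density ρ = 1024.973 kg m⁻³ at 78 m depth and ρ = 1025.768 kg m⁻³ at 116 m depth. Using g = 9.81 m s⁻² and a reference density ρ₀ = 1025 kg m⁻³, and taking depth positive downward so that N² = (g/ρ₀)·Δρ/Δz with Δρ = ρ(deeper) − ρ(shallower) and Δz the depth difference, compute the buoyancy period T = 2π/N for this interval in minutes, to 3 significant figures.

Δρ = 1025.768 − 1024.973 = 0.795 kg m⁻³ over Δz = 116 − 78 = 38 m.
N² = (9.81/1025) × (0.795/38) = 2.0023 × 10⁻⁴ s⁻².
N = √(2.0023 × 10⁻⁴) = 0.014150 rad s⁻¹, so T = 2π/N = 444.04 s = 7.4007 min ≈ 7.40 min.

7.40 min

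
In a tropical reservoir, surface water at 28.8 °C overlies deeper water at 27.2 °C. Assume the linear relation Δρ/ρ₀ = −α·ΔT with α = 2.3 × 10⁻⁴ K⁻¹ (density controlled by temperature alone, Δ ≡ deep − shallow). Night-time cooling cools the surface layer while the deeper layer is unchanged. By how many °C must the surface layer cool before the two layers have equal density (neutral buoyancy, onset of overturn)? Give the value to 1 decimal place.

1.6 °C

With temperature the only control, equal density requires T_surf′ = T_deep.
T_surf′ = 27.2 °C.
Cooling required: 28.8 − 27.2 = 1.6 °C.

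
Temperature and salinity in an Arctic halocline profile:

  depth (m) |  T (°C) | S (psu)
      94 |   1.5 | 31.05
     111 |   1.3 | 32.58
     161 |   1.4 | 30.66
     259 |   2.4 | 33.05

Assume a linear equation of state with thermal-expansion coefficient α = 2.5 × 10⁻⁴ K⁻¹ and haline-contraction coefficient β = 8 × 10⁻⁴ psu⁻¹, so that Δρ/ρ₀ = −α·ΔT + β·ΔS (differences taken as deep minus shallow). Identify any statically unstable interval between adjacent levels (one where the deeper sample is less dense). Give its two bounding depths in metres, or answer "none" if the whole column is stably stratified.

111–161 m

Evaluate Δρ/ρ₀ = −αΔT + βΔS across each adjacent pair:
  94–111 m: −αΔT+βΔS = −(2.5 × 10⁻⁴)(-0.2)+(8 × 10⁻⁴)(+1.53) = 1.3 × 10⁻³ → stable
  111–161 m: −αΔT+βΔS = −(2.5 × 10⁻⁴)(+0.1)+(8 × 10⁻⁴)(-1.92) = -1.6 × 10⁻³ → UNSTABLE
  161–259 m: −αΔT+βΔS = −(2.5 × 10⁻⁴)(+1.0)+(8 × 10⁻⁴)(+2.39) = 1.7 × 10⁻³ → stable
The 111–161 m interval has Δρ < 0: lighter water underlies denser water.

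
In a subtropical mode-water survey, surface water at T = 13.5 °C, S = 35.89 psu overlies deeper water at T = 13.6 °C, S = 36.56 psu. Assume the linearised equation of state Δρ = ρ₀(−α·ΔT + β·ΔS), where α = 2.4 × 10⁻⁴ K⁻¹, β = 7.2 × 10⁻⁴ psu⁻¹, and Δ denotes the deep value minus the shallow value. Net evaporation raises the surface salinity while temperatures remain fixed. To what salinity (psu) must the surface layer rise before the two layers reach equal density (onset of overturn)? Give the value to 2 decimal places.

36.53 psu

Neutral buoyancy requires −α(T_deep − T_surf) + β(S_deep − S_surf′) = 0.
S_surf′ = S_deep − (α/β)·ΔT = 36.56 − (2.4 × 10⁻⁴/7.2 × 10⁻⁴)·(+0.1) = 36.5267 psu.
Increase required: 36.5267 − 35.89 = 0.6367 psu.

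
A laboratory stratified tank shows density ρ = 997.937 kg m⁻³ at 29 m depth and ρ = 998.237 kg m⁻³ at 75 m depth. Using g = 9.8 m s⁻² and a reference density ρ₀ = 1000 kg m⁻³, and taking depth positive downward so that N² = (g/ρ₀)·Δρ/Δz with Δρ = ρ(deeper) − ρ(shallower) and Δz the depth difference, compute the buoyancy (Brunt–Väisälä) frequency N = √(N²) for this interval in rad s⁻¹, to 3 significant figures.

7.99 × 10⁻³ rad s⁻¹

Δρ = 998.237 − 997.937 = 0.300 kg m⁻³ over Δz = 75 − 29 = 46 m.
N² = (9.8/1000) × (0.300/46) = 6.3913 × 10⁻⁵ s⁻².
N = √(6.3913 × 10⁻⁵) = 7.9946 × 10⁻³ rad s⁻¹ ≈ 7.99 × 10⁻³ rad s⁻¹.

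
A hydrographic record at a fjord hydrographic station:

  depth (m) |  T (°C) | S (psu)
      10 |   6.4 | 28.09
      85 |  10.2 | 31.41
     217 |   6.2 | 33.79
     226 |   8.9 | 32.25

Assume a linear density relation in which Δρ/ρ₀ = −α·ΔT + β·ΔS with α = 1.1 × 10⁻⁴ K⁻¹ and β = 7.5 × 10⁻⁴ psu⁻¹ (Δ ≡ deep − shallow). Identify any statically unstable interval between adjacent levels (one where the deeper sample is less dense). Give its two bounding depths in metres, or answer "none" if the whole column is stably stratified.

217–226 m

Evaluate Δρ/ρ₀ = −αΔT + βΔS across each adjacent pair:
  10–85 m: −αΔT+βΔS = −(1.1 × 10⁻⁴)(+3.8)+(7.5 × 10⁻⁴)(+3.32) = 2.1 × 10⁻³ → stable
  85–217 m: −αΔT+βΔS = −(1.1 × 10⁻⁴)(-4.0)+(7.5 × 10⁻⁴)(+2.38) = 2.2 × 10⁻³ → stable
  217–226 m: −αΔT+βΔS = −(1.1 × 10⁻⁴)(+2.7)+(7.5 × 10⁻⁴)(-1.54) = -1.5 × 10⁻³ → UNSTABLE
The 217–226 m interval has Δρ < 0: lighter water underlies denser water.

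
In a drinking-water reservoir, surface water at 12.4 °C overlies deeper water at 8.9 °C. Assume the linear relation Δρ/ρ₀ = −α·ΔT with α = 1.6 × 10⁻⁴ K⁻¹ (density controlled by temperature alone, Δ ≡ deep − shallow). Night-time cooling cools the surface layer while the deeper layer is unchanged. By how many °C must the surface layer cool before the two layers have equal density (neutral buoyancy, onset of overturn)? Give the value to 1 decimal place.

With temperature the only control, equal density requires T_surf′ = T_deep.
T_surf′ = 8.9 °C.
Cooling required: 12.4 − 8.9 = 3.5 °C.

3.5 °C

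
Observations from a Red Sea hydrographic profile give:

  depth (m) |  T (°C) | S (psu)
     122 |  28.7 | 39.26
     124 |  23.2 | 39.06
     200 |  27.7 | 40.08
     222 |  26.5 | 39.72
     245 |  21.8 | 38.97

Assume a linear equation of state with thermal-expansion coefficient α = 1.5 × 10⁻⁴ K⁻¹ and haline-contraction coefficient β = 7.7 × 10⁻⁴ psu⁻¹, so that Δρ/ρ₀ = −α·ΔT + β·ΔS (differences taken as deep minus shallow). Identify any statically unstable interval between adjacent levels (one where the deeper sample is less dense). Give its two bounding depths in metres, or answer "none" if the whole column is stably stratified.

200–222 m

Evaluate Δρ/ρ₀ = −αΔT + βΔS across each adjacent pair:
  122–124 m: −αΔT+βΔS = −(1.5 × 10⁻⁴)(-5.5)+(7.7 × 10⁻⁴)(-0.20) = 6.7 × 10⁻⁴ → stable
  124–200 m: −αΔT+βΔS = −(1.5 × 10⁻⁴)(+4.5)+(7.7 × 10⁻⁴)(+1.02) = 1.1 × 10⁻⁴ → stable
  200–222 m: −αΔT+βΔS = −(1.5 × 10⁻⁴)(-1.2)+(7.7 × 10⁻⁴)(-0.36) = -9.7 × 10⁻⁵ → UNSTABLE
  222–245 m: −αΔT+βΔS = −(1.5 × 10⁻⁴)(-4.7)+(7.7 × 10⁻⁴)(-0.75) = 1.3 × 10⁻⁴ → stable
The 200–222 m interval has Δρ < 0: lighter water underlies denser water.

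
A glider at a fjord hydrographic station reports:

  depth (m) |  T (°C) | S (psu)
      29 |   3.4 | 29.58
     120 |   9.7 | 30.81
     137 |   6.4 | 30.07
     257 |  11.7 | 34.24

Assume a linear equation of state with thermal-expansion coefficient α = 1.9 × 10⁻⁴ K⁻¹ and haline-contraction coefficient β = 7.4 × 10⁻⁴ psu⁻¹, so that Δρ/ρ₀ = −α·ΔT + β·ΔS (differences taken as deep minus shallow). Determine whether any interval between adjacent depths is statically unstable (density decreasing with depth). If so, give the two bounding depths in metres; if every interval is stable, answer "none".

29–120 m

Evaluate Δρ/ρ₀ = −αΔT + βΔS across each adjacent pair:
  29–120 m: −αΔT+βΔS = −(1.9 × 10⁻⁴)(+6.3)+(7.4 × 10⁻⁴)(+1.23) = -2.9 × 10⁻⁴ → UNSTABLE
  120–137 m: −αΔT+βΔS = −(1.9 × 10⁻⁴)(-3.3)+(7.4 × 10⁻⁴)(-0.74) = 7.9 × 10⁻⁵ → stable
  137–257 m: −αΔT+βΔS = −(1.9 × 10⁻⁴)(+5.3)+(7.4 × 10⁻⁴)(+4.17) = 2.1 × 10⁻³ → stable
The 29–120 m interval has Δρ < 0: lighter water underlies denser water.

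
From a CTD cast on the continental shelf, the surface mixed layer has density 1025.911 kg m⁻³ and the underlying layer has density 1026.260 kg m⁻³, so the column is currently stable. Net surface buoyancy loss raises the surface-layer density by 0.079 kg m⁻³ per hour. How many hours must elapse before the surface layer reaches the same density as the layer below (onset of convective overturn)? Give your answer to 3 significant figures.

Density deficit of the surface layer: 1026.260 − 1025.911 = 0.349 kg m⁻³.
Required change = 0.349 / 0.079 = 4.42 hours.

4.42 hours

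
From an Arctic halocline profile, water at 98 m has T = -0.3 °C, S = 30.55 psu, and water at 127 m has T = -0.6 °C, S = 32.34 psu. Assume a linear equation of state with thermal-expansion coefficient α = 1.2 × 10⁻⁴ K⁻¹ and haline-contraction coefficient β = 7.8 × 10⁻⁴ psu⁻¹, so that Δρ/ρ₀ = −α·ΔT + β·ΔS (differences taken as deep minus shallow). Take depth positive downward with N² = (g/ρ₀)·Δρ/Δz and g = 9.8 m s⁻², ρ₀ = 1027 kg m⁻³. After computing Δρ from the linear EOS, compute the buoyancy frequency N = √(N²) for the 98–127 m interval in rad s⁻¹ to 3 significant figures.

0.0220 rad s⁻¹

ΔT = -0.3 K, ΔS = +1.79 psu (deep − shallow).
Δρ/ρ₀ = −αΔT + βΔS = 3.60 × 10⁻⁵ + 1.3962 × 10⁻³ = 1.4322 × 10⁻³, so Δρ ≈ 1.471 kg m⁻³.
N² = (g/ρ₀)·Δρ/Δz = g·(Δρ/ρ₀)/Δz = 9.8 × 1.4322 × 10⁻³ / 29 = 4.8398 × 10⁻⁴ s⁻².
N = √(4.8398 × 10⁻⁴) = 0.022000 rad s⁻¹ ≈ 0.0220 rad s⁻¹.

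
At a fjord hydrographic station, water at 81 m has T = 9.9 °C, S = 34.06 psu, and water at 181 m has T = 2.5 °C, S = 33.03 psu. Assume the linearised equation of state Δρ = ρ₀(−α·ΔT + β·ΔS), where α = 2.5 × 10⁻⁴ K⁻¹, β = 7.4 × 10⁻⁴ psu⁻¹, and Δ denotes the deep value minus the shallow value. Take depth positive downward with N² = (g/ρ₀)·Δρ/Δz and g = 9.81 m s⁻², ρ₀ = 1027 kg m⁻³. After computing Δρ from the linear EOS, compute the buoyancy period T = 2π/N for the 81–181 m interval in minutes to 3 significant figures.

10.1 min

ΔT = -7.4 K, ΔS = -1.03 psu (deep − shallow).
Δρ/ρ₀ = −αΔT + βΔS = 1.85 × 10⁻³ − 7.622 × 10⁻⁴ = 1.0878 × 10⁻³, so Δρ ≈ 1.117 kg m⁻³.
N² = (g/ρ₀)·Δρ/Δz = g·(Δρ/ρ₀)/Δz = 9.81 × 1.0878 × 10⁻³ / 100 = 1.0671 × 10⁻⁴ s⁻².
N = √(1.0671 × 10⁻⁴) = 0.010330 rad s⁻¹ → T = 2π/N = 608.25 s = 10.137 min ≈ 10.1 min.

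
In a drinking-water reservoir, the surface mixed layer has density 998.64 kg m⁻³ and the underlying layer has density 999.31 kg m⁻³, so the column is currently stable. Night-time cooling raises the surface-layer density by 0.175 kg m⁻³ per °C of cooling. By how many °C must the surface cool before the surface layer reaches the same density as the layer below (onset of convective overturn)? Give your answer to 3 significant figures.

Density deficit of the surface layer: 999.31 − 998.64 = 0.67 kg m⁻³.
Required change = 0.67 / 0.175 = 3.83 °C.

3.83 °C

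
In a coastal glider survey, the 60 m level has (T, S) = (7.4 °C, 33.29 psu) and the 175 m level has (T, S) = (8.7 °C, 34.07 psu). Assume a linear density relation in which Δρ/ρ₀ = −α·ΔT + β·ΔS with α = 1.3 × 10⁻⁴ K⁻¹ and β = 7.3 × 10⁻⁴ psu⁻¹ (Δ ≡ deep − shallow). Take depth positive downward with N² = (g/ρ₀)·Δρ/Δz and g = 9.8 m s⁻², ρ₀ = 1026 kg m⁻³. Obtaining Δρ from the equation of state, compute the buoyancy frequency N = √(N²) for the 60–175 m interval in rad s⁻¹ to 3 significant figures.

ΔT = +1.3 K, ΔS = +0.78 psu (deep − shallow).
Δρ/ρ₀ = −αΔT + βΔS = -1.69 × 10⁻⁴ + 5.694 × 10⁻⁴ = 4.004 × 10⁻⁴, so Δρ ≈ 0.4108 kg m⁻³.
N² = (g/ρ₀)·Δρ/Δz = g·(Δρ/ρ₀)/Δz = 9.8 × 4.004 × 10⁻⁴ / 115 = 3.4121 × 10⁻⁵ s⁻².
N = √(3.4121 × 10⁻⁵) = 5.8413 × 10⁻³ rad s⁻¹ ≈ 5.84 × 10⁻³ rad s⁻¹.

5.84 × 10⁻³ rad s⁻¹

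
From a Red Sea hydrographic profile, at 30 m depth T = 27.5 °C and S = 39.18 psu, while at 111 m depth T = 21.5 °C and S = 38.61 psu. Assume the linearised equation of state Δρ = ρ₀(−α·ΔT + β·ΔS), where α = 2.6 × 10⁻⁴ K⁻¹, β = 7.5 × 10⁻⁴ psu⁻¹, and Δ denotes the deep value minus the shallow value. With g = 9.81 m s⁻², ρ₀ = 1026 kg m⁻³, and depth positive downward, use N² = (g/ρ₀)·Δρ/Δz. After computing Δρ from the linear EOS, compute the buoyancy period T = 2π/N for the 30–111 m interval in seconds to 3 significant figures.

536 s

ΔT = -6.0 K, ΔS = -0.57 psu (deep − shallow).
Δρ/ρ₀ = −αΔT + βΔS = 1.56 × 10⁻³ − 4.275 × 10⁻⁴ = 1.1325 × 10⁻³, so Δρ ≈ 1.162 kg m⁻³.
N² = (g/ρ₀)·Δρ/Δz = g·(Δρ/ρ₀)/Δz = 9.81 × 1.1325 × 10⁻³ / 81 = 1.3716 × 10⁻⁴ s⁻².
N = √(1.3716 × 10⁻⁴) = 0.011712 rad s⁻¹ → T = 2π/N = 536.47 s ≈ 536 s.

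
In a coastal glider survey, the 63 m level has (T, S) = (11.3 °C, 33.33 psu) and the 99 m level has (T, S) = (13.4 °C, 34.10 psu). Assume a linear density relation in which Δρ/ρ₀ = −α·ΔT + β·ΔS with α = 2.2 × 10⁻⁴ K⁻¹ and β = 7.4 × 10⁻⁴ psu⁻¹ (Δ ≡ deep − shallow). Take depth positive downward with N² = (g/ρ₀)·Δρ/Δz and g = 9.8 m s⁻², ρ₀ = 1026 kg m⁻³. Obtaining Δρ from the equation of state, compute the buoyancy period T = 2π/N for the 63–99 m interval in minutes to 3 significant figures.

19.3 min

ΔT = +2.1 K, ΔS = +0.77 psu (deep − shallow).
Δρ/ρ₀ = −αΔT + βΔS = -4.62 × 10⁻⁴ + 5.698 × 10⁻⁴ = 1.078 × 10⁻⁴, so Δρ ≈ 0.1106 kg m⁻³.
N² = (g/ρ₀)·Δρ/Δz = g·(Δρ/ρ₀)/Δz = 9.8 × 1.078 × 10⁻⁴ / 36 = 2.9346 × 10⁻⁵ s⁻².
N = √(2.9346 × 10⁻⁵) = 5.4172 × 10⁻³ rad s⁻¹ → T = 2π/N = 1.1599 × 10³ s = 19.332 min ≈ 19.3 min.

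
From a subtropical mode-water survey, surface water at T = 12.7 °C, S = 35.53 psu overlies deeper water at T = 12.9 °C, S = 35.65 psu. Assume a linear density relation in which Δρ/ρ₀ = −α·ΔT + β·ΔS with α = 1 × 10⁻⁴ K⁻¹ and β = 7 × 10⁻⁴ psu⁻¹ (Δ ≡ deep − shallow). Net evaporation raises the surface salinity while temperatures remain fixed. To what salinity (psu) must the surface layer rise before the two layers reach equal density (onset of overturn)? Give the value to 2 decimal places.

35.62 psu

Neutral buoyancy requires −α(T_deep − T_surf) + β(S_deep − S_surf′) = 0.
S_surf′ = S_deep − (α/β)·ΔT = 35.65 − (1 × 10⁻⁴/7 × 10⁻⁴)·(+0.2) = 35.6214 psu.
Increase required: 35.6214 − 35.53 = 0.0914 psu.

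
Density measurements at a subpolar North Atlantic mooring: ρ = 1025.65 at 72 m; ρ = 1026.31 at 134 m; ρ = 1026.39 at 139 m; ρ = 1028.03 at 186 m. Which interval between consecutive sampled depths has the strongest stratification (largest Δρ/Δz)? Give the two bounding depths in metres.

139–186 m

Compute the density gradient over each adjacent pair:
  72–134 m: Δρ/Δz = 0.66/62 = 0.011 kg m⁻⁴
  134–139 m: Δρ/Δz = 0.08/5 = 0.016 kg m⁻⁴
  139–186 m: Δρ/Δz = 1.64/47 = 0.035 kg m⁻⁴
The largest gradient is in the 139–186 m interval — the pycnocline.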